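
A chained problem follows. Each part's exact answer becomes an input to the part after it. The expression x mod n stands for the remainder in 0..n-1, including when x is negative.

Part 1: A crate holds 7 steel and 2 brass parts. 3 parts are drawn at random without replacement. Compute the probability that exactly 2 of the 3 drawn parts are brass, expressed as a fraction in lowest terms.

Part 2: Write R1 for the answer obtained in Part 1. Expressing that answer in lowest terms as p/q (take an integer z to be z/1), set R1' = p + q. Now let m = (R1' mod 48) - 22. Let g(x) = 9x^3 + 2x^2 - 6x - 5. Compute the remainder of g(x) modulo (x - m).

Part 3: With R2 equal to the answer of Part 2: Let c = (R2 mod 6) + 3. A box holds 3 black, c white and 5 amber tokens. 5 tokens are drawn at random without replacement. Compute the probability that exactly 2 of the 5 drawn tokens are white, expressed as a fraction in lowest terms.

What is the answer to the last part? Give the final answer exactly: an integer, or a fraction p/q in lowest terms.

56/143

Part 1: total draws C(9,3) = 84; favorable C(2,2)*C(7,1) = 7; P = 1/12; answer 1/12
Part 2: R1 = 1/12; threaded value p + q = 13; m = -9; remainder = value at the root: 9*(-9)^3 + 2*(-9)^2 - 6*(-9)^1 - 5 = (-6561) + (162) + (54) + (-5) = -6350; answer -6350
Part 3: R2 = -6350; c = 7; total draws C(15,5) = 3003; favorable C(7,2)*C(8,3) = 1176; P = 56/143; answer 56/143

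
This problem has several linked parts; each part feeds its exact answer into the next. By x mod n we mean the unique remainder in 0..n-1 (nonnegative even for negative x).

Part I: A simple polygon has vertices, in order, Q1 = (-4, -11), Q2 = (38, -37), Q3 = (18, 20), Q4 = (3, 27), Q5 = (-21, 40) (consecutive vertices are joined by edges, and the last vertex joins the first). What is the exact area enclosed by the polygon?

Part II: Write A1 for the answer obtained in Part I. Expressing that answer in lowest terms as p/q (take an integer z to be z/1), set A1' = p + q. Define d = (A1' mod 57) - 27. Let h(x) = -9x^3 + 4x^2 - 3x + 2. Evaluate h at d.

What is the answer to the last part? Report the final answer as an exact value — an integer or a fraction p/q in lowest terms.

-15010

Part I: cross terms: (-4*-37 - 38*-11)=566, (38*20 - 18*-37)=1426, (18*27 - 3*20)=426, (3*40 - -21*27)=687, (-21*-11 - -4*40)=391; twice the area = |3496| = 3496; area = 1748; answer 1748
Part II: A1 = 1748; threaded value p + q = 1749; d = 12; -9*(12)^3 + 4*(12)^2 - 3*(12)^1 + 2 = (-15552) + (576) + (-36) + (2) = -15010; answer -15010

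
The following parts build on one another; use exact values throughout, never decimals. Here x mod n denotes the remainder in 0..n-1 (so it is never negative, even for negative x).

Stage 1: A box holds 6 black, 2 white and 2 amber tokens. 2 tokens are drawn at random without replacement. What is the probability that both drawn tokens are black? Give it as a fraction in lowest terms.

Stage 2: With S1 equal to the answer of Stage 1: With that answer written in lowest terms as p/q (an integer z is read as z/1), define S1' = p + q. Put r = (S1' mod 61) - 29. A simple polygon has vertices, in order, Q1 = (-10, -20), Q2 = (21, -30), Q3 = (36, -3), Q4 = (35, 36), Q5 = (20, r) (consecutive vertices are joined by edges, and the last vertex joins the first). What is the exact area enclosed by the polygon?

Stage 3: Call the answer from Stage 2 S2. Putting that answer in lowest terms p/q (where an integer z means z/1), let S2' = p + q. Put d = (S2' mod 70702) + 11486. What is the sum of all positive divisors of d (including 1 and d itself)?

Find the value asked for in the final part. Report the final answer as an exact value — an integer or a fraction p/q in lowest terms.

16512

Stage 1: total draws C(10,2) = 45; favorable C(6,2) = 15; P = 1/3; answer 1/3
Stage 2: S1 = 1/3; threaded value p + q = 4; r = -25; cross terms: (-10*-30 - 21*-20)=720, (21*-3 - 36*-30)=1017, (36*36 - 35*-3)=1401, (35*-25 - 20*36)=-1595, (20*-20 - -10*-25)=-650; twice the area = |893| = 893; area = 893/2; answer 893/2
Stage 3: S2 = 893/2; threaded value p + q = 895; d = 12381; 12381 = 3 * 4127; sigma = (1 + 3) * (1 + 4127) = 4 * 4128 = 16512; answer 16512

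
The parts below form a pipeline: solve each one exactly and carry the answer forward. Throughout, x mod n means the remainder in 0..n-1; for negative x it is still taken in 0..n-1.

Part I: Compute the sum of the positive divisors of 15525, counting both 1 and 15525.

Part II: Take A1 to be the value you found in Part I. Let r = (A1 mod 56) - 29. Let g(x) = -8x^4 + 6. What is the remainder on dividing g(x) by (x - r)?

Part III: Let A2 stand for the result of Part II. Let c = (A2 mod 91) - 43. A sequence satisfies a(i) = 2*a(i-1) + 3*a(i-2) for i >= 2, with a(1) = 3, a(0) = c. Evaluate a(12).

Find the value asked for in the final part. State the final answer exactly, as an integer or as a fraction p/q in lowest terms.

Part I: 15525 = 3^3 * 5^2 * 23; sigma = (1 + 3 + 9 + 27) * (1 + 5 + 25) * (1 + 23) = 40 * 31 * 24 = 29760; answer 29760
Part II: A1 = 29760; r = -5; remainder = value at the root: -8*(-5)^4 + 6 = (-5000) + (6) = -4994; answer -4994
Part III: A2 = -4994; c = -32; a(2) = 2*(3) + 3*(-32) = -90; iterating: a(2)=-90, a(3)=-171, a(4)=-612, a(5)=-1737, a(6)=-5310, a(7)=-15831, a(8)=-47592, a(9)=-142677, a(10)=-428130, a(11)=-1284291, a(12)=-3852972; answer -3852972

-3852972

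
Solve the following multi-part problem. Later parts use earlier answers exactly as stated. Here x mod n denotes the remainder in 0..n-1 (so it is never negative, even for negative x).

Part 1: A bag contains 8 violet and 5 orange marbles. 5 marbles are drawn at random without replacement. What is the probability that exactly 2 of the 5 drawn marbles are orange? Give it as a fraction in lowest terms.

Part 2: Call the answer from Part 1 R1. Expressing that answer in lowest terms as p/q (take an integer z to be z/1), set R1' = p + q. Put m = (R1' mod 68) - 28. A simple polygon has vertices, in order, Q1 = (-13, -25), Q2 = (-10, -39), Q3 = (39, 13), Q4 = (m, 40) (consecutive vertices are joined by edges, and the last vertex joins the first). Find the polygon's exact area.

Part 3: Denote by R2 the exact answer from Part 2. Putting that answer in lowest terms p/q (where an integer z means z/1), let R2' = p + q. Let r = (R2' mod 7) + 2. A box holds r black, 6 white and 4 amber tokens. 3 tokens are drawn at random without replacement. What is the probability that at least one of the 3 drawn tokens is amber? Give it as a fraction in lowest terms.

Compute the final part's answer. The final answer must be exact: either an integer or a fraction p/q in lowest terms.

17/28

Part 1: total draws C(13,5) = 1287; favorable C(5,2)*C(8,3) = 560; P = 560/1287; answer 560/1287
Part 2: R1 = 560/1287; threaded value p + q = 1847; m = -17; cross terms: (-13*-39 - -10*-25)=257, (-10*13 - 39*-39)=1391, (39*40 - -17*13)=1781, (-17*-25 - -13*40)=945; twice the area = |4374| = 4374; area = 2187; answer 2187
Part 3: R2 = 2187; threaded value p + q = 2188; r = 6; total draws C(16,3) = 560; complement C(12,3) = 220; favorable 560 - 220 = 340; P = 17/28; answer 17/28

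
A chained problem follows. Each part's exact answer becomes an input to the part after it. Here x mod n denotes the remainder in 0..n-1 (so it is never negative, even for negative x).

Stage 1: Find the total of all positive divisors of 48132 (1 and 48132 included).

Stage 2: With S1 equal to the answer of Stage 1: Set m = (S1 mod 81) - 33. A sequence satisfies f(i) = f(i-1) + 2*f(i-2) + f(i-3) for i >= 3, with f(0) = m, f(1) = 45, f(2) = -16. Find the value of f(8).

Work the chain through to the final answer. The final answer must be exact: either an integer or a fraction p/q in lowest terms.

Stage 1: 48132 = 2^2 * 3^2 * 7 * 191; sigma = (1 + 2 + 4) * (1 + 3 + 9) * (1 + 7) * (1 + 191) = 7 * 13 * 8 * 192 = 139776; answer 139776
Stage 2: S1 = 139776; m = 18; f(3) = 1*(-16) + 2*(45) + 1*(18) = 92; iterating: f(3)=92, f(4)=105, f(5)=273, f(6)=575, f(7)=1226, f(8)=2649; answer 2649

2649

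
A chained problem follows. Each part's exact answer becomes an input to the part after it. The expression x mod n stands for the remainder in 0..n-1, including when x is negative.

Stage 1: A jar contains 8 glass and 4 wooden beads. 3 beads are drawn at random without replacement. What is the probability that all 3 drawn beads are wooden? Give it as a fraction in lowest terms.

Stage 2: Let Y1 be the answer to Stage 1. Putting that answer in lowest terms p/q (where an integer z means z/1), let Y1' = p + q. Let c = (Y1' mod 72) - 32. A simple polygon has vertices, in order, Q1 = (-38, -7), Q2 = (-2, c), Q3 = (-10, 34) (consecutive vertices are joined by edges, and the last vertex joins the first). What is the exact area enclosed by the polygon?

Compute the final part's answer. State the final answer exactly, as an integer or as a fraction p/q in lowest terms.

304

Stage 1: total draws C(12,3) = 220; favorable C(4,3) = 4; P = 1/55; answer 1/55
Stage 2: Y1 = 1/55; threaded value p + q = 56; c = 24; cross terms: (-38*24 - -2*-7)=-926, (-2*34 - -10*24)=172, (-10*-7 - -38*34)=1362; twice the area = |608| = 608; area = 304; answer 304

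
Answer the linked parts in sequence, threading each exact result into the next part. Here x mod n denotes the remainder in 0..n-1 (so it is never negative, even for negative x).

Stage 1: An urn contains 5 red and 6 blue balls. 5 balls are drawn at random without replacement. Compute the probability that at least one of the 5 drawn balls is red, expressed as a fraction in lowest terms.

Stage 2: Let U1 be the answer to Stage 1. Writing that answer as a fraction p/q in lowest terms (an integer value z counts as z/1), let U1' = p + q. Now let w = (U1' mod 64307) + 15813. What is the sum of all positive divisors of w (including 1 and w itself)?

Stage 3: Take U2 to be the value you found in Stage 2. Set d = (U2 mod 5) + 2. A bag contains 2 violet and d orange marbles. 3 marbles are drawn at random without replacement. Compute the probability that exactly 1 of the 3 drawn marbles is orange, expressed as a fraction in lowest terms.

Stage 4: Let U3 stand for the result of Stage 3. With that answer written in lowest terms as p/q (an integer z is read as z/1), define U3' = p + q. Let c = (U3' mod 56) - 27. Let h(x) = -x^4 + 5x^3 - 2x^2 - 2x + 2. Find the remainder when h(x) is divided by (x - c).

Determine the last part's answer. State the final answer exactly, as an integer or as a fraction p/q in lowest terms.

Stage 1: total draws C(11,5) = 462; complement C(6,5) = 6; favorable 462 - 6 = 456; P = 76/77; answer 76/77
Stage 2: U1 = 76/77; threaded value p + q = 153; w = 15966; 15966 = 2 * 3^2 * 887; sigma = (1 + 2) * (1 + 3 + 9) * (1 + 887) = 3 * 13 * 888 = 34632; answer 34632
Stage 3: U2 = 34632; d = 4; total draws C(6,3) = 20; favorable C(4,1)*C(2,2) = 4; P = 1/5; answer 1/5
Stage 4: U3 = 1/5; threaded value p + q = 6; c = -21; remainder = value at the root: -1*(-21)^4 + 5*(-21)^3 - 2*(-21)^2 - 2*(-21)^1 + 2 = (-194481) + (-46305) + (-882) + (42) + (2) = -241624; answer -241624

-241624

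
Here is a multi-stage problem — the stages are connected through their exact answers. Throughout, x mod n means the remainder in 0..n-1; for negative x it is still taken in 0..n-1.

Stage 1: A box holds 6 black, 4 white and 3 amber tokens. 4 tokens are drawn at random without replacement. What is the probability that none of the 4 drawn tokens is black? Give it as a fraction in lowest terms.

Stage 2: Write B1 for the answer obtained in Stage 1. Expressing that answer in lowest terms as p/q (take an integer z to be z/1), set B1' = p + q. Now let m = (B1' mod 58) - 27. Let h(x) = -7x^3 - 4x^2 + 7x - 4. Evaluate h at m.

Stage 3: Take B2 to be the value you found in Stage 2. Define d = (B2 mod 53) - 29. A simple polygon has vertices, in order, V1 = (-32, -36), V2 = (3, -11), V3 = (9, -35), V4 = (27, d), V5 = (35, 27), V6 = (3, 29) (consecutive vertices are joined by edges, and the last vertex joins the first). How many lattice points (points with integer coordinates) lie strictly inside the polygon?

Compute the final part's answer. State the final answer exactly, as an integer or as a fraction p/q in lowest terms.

1723

Stage 1: total draws C(13,4) = 715; favorable C(7,4) = 35; P = 7/143; answer 7/143
Stage 2: B1 = 7/143; threaded value p + q = 150; m = 7; -7*(7)^3 - 4*(7)^2 + 7*(7)^1 - 4 = (-2401) + (-196) + (49) + (-4) = -2552; answer -2552
Stage 3: B2 = -2552; d = 16; cross terms: (-32*-11 - 3*-36)=460, (3*-35 - 9*-11)=-6, (9*16 - 27*-35)=1089, (27*27 - 35*16)=169, (35*29 - 3*27)=934, (3*-36 - -32*29)=820; twice the area = |3466| = 3466; area = 1733; boundary points = 5 + 6 + 3 + 1 + 2 + 5 = 22; strictly interior points = area - boundary/2 + 1 = 1723; answer 1723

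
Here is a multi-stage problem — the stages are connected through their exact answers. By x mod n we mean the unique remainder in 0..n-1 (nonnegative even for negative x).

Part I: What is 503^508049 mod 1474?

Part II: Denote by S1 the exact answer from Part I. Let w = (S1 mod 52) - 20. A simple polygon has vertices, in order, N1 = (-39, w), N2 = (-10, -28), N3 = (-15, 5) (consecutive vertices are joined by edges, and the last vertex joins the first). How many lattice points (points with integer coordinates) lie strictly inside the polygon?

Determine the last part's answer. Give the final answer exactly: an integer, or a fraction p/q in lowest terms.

344

Part I: squarings mod 1474: 503^1=503, 503^2=955, 503^4=1093, 503^8=709, 503^16=47, 503^32=735, 503^64=741, 503^128=753, 503^256=993, 503^512=1417, 503^1024=301, 503^2048=687, 503^4096=289, 503^8192=977, 503^16384=851, 503^32768=467, 503^65536=1411, 503^131072=1021, 503^262144=323; 503^508049 = 503^1 * 503^16 * 503^128 * 503^16384 * 503^32768 * 503^65536 * 503^131072 * 503^262144 = 1085 (mod 1474); answer 1085
Part II: S1 = 1085; w = 25; cross terms: (-39*-28 - -10*25)=1342, (-10*5 - -15*-28)=-470, (-15*25 - -39*5)=-180; twice the area = |692| = 692; area = 346; boundary points = 1 + 1 + 4 = 6; strictly interior points = area - boundary/2 + 1 = 344; answer 344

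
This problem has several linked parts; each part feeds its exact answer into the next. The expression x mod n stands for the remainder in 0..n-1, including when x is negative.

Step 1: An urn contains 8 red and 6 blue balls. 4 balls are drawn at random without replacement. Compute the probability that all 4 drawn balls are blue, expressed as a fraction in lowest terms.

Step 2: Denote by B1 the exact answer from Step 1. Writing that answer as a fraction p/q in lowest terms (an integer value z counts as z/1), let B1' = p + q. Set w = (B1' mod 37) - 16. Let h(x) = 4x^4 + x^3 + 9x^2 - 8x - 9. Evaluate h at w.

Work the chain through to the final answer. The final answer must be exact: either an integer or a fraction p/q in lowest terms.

Step 1: total draws C(14,4) = 1001; favorable C(6,4) = 15; P = 15/1001; answer 15/1001
Step 2: B1 = 15/1001; threaded value p + q = 1016; w = 1; 4*(1)^4 + 1*(1)^3 + 9*(1)^2 - 8*(1)^1 - 9 = (4) + (1) + (9) + (-8) + (-9) = -3; answer -3

-3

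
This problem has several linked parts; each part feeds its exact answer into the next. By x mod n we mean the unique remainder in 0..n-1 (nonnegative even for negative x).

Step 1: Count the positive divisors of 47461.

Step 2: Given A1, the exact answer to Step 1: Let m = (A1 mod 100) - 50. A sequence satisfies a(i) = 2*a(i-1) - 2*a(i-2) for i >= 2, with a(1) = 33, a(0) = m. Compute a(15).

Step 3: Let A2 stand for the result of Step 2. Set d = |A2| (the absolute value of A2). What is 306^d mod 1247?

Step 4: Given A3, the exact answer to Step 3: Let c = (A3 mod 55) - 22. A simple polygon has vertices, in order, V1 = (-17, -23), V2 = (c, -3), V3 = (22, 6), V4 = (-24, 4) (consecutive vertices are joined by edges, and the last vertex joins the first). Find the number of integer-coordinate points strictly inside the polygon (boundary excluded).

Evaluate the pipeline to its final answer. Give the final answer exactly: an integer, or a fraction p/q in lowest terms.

Step 1: 47461 = 31 * 1531; number of divisors = (1+1) * (1+1) = 4; answer 4
Step 2: A1 = 4; m = -46; a(2) = 2*(33) - 2*(-46) = 158; iterating: a(2)=158, a(3)=250, a(4)=184, a(5)=-132, a(6)=-632, a(7)=-1000, a(8)=-736, a(9)=528, a(10)=2528, a(11)=4000, a(12)=2944, a(13)=-2112, a(14)=-10112, a(15)=-16000; answer -16000
Step 3: A2 = -16000; d = 16000; squarings mod 1247: 306^1=306, 306^2=111, 306^4=1098, 306^8=1002, 306^16=169, 306^32=1127, 306^64=683, 306^128=111, 306^256=1098, 306^512=1002, 306^1024=169, 306^2048=1127, 306^4096=683, 306^8192=111; 306^16000 = 306^128 * 306^512 * 306^1024 * 306^2048 * 306^4096 * 306^8192 = 719 (mod 1247); answer 719
Step 4: A3 = 719; c = -18; cross terms: (-17*-3 - -18*-23)=-363, (-18*6 - 22*-3)=-42, (22*4 - -24*6)=232, (-24*-23 - -17*4)=620; twice the area = |447| = 447; area = 447/2; boundary points = 1 + 1 + 2 + 1 = 5; strictly interior points = area - boundary/2 + 1 = 222; answer 222

222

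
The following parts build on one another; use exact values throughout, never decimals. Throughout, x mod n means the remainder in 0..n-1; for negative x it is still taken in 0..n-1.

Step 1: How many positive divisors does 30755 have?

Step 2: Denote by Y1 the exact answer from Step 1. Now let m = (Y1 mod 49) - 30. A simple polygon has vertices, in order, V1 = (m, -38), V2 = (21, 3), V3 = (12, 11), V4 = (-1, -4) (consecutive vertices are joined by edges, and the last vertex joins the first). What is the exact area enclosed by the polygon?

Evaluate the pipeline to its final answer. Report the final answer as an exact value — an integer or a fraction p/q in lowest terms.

406

Step 1: 30755 = 5 * 6151; number of divisors = (1+1) * (1+1) = 4; answer 4
Step 2: Y1 = 4; m = -26; cross terms: (-26*3 - 21*-38)=720, (21*11 - 12*3)=195, (12*-4 - -1*11)=-37, (-1*-38 - -26*-4)=-66; twice the area = |812| = 812; area = 406; answer 406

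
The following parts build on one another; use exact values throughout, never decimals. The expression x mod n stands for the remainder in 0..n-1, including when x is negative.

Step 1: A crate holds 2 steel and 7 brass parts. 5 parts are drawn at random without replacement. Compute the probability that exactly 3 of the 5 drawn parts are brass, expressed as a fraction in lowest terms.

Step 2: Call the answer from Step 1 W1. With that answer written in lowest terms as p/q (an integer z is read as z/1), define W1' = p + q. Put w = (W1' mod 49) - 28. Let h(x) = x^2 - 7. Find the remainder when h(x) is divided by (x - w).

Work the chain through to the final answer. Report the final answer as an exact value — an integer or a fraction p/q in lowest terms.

18

Step 1: total draws C(9,5) = 126; favorable C(7,3)*C(2,2) = 35; P = 5/18; answer 5/18
Step 2: W1 = 5/18; threaded value p + q = 23; w = -5; remainder = value at the root: 1*(-5)^2 - 7 = (25) + (-7) = 18; answer 18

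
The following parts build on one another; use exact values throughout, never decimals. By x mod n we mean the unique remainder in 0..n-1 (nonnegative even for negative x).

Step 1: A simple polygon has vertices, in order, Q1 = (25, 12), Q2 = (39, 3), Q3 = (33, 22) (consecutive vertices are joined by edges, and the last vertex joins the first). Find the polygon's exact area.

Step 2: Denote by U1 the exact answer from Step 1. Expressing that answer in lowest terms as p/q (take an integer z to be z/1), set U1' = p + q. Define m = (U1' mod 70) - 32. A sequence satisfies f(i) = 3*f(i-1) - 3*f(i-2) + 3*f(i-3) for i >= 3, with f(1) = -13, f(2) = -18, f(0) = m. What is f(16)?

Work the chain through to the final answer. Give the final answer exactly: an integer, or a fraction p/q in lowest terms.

Step 1: cross terms: (25*3 - 39*12)=-393, (39*22 - 33*3)=759, (33*12 - 25*22)=-154; twice the area = |212| = 212; area = 106; answer 106
Step 2: U1 = 106; threaded value p + q = 107; m = 5; f(3) = 3*(-18) - 3*(-13) + 3*(5) = 0; iterating: f(3)=0, f(4)=15, f(5)=-9, f(6)=-72, f(7)=-144, f(8)=-243, f(9)=-513, f(10)=-1242, f(11)=-2916, f(12)=-6561, f(13)=-14661, f(14)=-33048, f(15)=-74844, f(16)=-169371; answer -169371

-169371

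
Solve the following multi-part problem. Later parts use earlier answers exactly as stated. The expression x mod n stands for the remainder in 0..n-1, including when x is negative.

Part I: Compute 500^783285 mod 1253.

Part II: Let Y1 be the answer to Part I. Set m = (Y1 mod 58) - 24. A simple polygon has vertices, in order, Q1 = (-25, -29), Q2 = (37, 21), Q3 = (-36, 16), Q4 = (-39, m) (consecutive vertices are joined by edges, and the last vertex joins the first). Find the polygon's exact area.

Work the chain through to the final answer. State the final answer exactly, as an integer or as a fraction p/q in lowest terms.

3651/2

Part I: squarings mod 1253: 500^1=500, 500^2=653, 500^4=389, 500^8=961, 500^16=60, 500^32=1094, 500^64=221, 500^128=1227, 500^256=676, 500^512=884, 500^1024=837, 500^2048=142, 500^4096=116, 500^8192=926, 500^16384=424, 500^32768=597, 500^65536=557, 500^131072=758, 500^262144=690, 500^524288=1213; 500^783285 = 500^1 * 500^4 * 500^16 * 500^32 * 500^128 * 500^256 * 500^512 * 500^4096 * 500^8192 * 500^16384 * 500^32768 * 500^65536 * 500^131072 * 500^524288 = 1126 (mod 1253); answer 1126
Part II: Y1 = 1126; m = 0; cross terms: (-25*21 - 37*-29)=548, (37*16 - -36*21)=1348, (-36*0 - -39*16)=624, (-39*-29 - -25*0)=1131; twice the area = |3651| = 3651; area = 3651/2; answer 3651/2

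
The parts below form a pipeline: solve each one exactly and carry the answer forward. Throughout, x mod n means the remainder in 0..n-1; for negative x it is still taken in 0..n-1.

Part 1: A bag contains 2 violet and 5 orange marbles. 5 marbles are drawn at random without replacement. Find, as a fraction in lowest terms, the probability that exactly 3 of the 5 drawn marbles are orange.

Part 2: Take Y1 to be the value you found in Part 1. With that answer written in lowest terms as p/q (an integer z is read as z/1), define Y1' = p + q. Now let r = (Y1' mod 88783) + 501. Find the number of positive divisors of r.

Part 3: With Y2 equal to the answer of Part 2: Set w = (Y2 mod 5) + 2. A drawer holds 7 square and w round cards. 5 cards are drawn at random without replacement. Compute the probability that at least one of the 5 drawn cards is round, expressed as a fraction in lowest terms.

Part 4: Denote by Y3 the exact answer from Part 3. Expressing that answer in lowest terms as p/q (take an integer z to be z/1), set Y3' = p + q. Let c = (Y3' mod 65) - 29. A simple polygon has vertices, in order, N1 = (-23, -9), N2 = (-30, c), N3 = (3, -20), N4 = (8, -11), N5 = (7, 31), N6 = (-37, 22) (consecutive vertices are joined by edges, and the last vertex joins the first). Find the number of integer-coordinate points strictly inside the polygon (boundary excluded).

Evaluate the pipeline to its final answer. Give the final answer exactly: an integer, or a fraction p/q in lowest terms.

Part 1: total draws C(7,5) = 21; favorable C(5,3)*C(2,2) = 10; P = 10/21; answer 10/21
Part 2: Y1 = 10/21; threaded value p + q = 31; r = 532; 532 = 2^2 * 7 * 19; number of divisors = (2+1) * (1+1) * (1+1) = 12; answer 12
Part 3: Y2 = 12; w = 4; total draws C(11,5) = 462; complement C(7,5) = 21; favorable 462 - 21 = 441; P = 21/22; answer 21/22
Part 4: Y3 = 21/22; threaded value p + q = 43; c = 14; cross terms: (-23*14 - -30*-9)=-592, (-30*-20 - 3*14)=558, (3*-11 - 8*-20)=127, (8*31 - 7*-11)=325, (7*22 - -37*31)=1301, (-37*-9 - -23*22)=839; twice the area = |2558| = 2558; area = 1279; boundary points = 1 + 1 + 1 + 1 + 1 + 1 = 6; strictly interior points = area - boundary/2 + 1 = 1277; answer 1277

1277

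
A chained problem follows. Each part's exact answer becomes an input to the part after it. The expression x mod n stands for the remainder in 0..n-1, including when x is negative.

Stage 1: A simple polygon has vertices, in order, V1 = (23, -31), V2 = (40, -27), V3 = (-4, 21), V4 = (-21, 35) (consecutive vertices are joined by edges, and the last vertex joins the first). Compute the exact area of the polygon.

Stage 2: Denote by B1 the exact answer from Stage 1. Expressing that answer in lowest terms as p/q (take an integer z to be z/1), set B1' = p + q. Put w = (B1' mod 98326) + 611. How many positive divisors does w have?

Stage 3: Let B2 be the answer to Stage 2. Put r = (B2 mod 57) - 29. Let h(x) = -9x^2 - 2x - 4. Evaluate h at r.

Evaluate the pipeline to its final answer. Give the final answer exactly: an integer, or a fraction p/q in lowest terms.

-6511

Stage 1: cross terms: (23*-27 - 40*-31)=619, (40*21 - -4*-27)=732, (-4*35 - -21*21)=301, (-21*-31 - 23*35)=-154; twice the area = |1498| = 1498; area = 749; answer 749
Stage 2: B1 = 749; threaded value p + q = 750; w = 1361; 1361 is prime, so its only divisors are 1 and 1361; count = 2; answer 2
Stage 3: B2 = 2; r = -27; -9*(-27)^2 - 2*(-27)^1 - 4 = (-6561) + (54) + (-4) = -6511; answer -6511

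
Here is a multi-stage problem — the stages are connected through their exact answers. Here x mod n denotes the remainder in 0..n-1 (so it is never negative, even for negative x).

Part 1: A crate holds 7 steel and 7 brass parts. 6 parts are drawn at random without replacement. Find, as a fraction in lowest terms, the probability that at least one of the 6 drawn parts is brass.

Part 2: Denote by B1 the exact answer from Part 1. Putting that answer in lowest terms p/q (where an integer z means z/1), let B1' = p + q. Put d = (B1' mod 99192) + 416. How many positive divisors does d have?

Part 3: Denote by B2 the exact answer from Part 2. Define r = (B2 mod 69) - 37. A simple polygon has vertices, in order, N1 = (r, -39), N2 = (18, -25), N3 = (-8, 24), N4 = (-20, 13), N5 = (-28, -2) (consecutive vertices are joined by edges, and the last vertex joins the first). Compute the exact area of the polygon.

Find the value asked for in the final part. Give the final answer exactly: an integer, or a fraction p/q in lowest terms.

3565/2

Part 1: total draws C(14,6) = 3003; complement C(7,6) = 7; favorable 3003 - 7 = 2996; P = 428/429; answer 428/429
Part 2: B1 = 428/429; threaded value p + q = 857; d = 1273; 1273 = 19 * 67; number of divisors = (1+1) * (1+1) = 4; answer 4
Part 3: B2 = 4; r = -33; cross terms: (-33*-25 - 18*-39)=1527, (18*24 - -8*-25)=232, (-8*13 - -20*24)=376, (-20*-2 - -28*13)=404, (-28*-39 - -33*-2)=1026; twice the area = |3565| = 3565; area = 3565/2; answer 3565/2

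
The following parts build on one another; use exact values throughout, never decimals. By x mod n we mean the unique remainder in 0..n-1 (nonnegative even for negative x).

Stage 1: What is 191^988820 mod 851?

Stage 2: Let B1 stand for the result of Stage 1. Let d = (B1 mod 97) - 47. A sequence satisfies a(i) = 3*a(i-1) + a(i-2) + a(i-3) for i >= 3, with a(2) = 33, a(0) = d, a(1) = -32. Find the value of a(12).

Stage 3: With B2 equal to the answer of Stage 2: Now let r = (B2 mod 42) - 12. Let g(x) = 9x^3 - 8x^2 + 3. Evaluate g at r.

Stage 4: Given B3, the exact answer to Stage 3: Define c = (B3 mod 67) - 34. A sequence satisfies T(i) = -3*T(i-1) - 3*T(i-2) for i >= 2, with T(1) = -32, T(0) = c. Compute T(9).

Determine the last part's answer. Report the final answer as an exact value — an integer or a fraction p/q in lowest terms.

3240

Stage 1: squarings mod 851: 191^1=191, 191^2=739, 191^4=630, 191^8=334, 191^16=75, 191^32=519, 191^64=445, 191^128=593, 191^256=186, 191^512=556, 191^1024=223, 191^2048=371, 191^4096=630, 191^8192=334, 191^16384=75, 191^32768=519, 191^65536=445, 191^131072=593, 191^262144=186, 191^524288=556; 191^988820 = 191^4 * 191^16 * 191^128 * 191^512 * 191^1024 * 191^4096 * 191^65536 * 191^131072 * 191^262144 * 191^524288 = 334 (mod 851); answer 334
Stage 2: B1 = 334; d = -4; a(3) = 3*(33) + 1*(-32) + 1*(-4) = 63; iterating: a(3)=63, a(4)=190, a(5)=666, a(6)=2251, a(7)=7609, a(8)=25744, a(9)=87092, a(10)=294629, a(11)=996723, a(12)=3371890; answer 3371890
Stage 3: B2 = 3371890; r = -8; 9*(-8)^3 - 8*(-8)^2 + 3 = (-4608) + (-512) + (3) = -5117; answer -5117
Stage 4: B3 = -5117; c = 8; T(2) = -3*(-32) - 3*(8) = 72; iterating: T(2)=72, T(3)=-120, T(4)=144, T(5)=-72, T(6)=-216, T(7)=864, T(8)=-1944, T(9)=3240; answer 3240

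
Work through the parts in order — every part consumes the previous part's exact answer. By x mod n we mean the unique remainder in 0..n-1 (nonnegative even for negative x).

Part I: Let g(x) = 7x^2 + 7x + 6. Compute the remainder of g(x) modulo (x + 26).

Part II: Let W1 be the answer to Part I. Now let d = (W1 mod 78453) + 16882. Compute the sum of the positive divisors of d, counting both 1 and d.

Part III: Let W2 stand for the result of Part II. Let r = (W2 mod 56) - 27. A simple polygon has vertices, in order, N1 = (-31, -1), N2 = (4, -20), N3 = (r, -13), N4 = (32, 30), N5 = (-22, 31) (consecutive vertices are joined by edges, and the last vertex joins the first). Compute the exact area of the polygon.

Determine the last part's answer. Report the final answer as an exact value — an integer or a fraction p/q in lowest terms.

Part I: remainder = value at the root: 7*(-26)^2 + 7*(-26)^1 + 6 = (4732) + (-182) + (6) = 4556; answer 4556
Part II: W1 = 4556; d = 21438; 21438 = 2 * 3^3 * 397; sigma = (1 + 2) * (1 + 3 + 9 + 27) * (1 + 397) = 3 * 40 * 398 = 47760; answer 47760
Part III: W2 = 47760; r = 21; cross terms: (-31*-20 - 4*-1)=624, (4*-13 - 21*-20)=368, (21*30 - 32*-13)=1046, (32*31 - -22*30)=1652, (-22*-1 - -31*31)=983; twice the area = |4673| = 4673; area = 4673/2; answer 4673/2

4673/2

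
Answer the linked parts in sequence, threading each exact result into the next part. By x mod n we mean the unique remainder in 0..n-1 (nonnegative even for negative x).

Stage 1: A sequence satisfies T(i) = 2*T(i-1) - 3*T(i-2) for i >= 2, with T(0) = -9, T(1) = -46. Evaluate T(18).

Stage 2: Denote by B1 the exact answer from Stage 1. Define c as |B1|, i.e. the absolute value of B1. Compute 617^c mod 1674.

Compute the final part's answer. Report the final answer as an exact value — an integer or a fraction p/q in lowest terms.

Stage 1: T(2) = 2*(-46) - 3*(-9) = -65; iterating: T(2)=-65, T(3)=8, T(4)=211, T(5)=398, T(6)=163, T(7)=-868, T(8)=-2225, T(9)=-1846, T(10)=2983, T(11)=11504, T(12)=14059, T(13)=-6394, T(14)=-54965, T(15)=-90748, T(16)=-16601, T(17)=239042, T(18)=527887; answer 527887
Stage 2: B1 = 527887; c = 527887; squarings mod 1674: 617^1=617, 617^2=691, 617^4=391, 617^8=547, 617^16=1237, 617^32=133, 617^64=949, 617^128=1663, 617^256=121, 617^512=1249, 617^1024=1507, 617^2048=1105, 617^4096=679, 617^8192=691, 617^16384=391, 617^32768=547, 617^65536=1237, 617^131072=133, 617^262144=949, 617^524288=1663; 617^527887 = 617^1 * 617^2 * 617^4 * 617^8 * 617^512 * 617^1024 * 617^2048 * 617^524288 = 293 (mod 1674); answer 293

293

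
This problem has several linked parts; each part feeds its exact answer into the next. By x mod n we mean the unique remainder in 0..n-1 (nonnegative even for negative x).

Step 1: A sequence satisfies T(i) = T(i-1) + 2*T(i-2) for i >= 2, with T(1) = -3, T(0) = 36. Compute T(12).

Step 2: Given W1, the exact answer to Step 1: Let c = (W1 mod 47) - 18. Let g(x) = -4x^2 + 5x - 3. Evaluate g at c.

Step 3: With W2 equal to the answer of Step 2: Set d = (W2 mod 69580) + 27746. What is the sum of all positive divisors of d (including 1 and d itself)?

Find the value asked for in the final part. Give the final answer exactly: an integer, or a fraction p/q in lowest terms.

Step 1: T(2) = 1*(-3) + 2*(36) = 69; iterating: T(2)=69, T(3)=63, T(4)=201, T(5)=327, T(6)=729, T(7)=1383, T(8)=2841, T(9)=5607, T(10)=11289, T(11)=22503, T(12)=45081; answer 45081
Step 2: W1 = 45081; c = -10; -4*(-10)^2 + 5*(-10)^1 - 3 = (-400) + (-50) + (-3) = -453; answer -453
Step 3: W2 = -453; d = 96873; 96873 = 3 * 7^2 * 659; sigma = (1 + 3) * (1 + 7 + 49) * (1 + 659) = 4 * 57 * 660 = 150480; answer 150480

150480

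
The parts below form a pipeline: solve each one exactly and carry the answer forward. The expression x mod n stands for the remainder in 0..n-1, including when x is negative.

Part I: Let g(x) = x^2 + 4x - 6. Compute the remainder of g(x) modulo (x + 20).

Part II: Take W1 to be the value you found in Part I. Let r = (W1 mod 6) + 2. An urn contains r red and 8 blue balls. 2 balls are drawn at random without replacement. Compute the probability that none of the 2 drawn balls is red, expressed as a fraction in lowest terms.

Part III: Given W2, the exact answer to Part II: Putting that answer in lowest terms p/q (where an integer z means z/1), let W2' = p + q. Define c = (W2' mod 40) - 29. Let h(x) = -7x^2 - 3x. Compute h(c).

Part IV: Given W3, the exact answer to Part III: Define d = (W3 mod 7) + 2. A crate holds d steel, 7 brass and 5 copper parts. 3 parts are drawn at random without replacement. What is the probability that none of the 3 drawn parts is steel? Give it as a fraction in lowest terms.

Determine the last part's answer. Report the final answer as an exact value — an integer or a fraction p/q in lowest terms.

11/34

Part I: remainder = value at the root: 1*(-20)^2 + 4*(-20)^1 - 6 = (400) + (-80) + (-6) = 314; answer 314
Part II: W1 = 314; r = 4; total draws C(12,2) = 66; favorable C(8,2) = 28; P = 14/33; answer 14/33
Part III: W2 = 14/33; threaded value p + q = 47; c = -22; -7*(-22)^2 - 3*(-22)^1 = (-3388) + (66) = -3322; answer -3322
Part IV: W3 = -3322; d = 5; total draws C(17,3) = 680; favorable C(12,3) = 220; P = 11/34; answer 11/34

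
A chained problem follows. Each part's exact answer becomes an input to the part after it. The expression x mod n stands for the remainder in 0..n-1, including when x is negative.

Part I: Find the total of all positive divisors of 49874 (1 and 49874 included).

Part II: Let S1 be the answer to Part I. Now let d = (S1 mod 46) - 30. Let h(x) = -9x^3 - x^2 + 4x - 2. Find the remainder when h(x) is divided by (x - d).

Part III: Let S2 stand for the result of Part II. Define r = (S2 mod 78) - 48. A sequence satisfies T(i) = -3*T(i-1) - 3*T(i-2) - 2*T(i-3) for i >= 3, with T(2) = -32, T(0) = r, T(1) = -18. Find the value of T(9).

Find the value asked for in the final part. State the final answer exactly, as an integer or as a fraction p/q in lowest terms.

Part I: 49874 = 2 * 11 * 2267; sigma = (1 + 2) * (1 + 11) * (1 + 2267) = 3 * 12 * 2268 = 81648; answer 81648
Part II: S1 = 81648; d = 14; remainder = value at the root: -9*(14)^3 - 1*(14)^2 + 4*(14)^1 - 2 = (-24696) + (-196) + (56) + (-2) = -24838; answer -24838
Part III: S2 = -24838; r = -4; T(3) = -3*(-32) - 3*(-18) - 2*(-4) = 158; iterating: T(3)=158, T(4)=-342, T(5)=616, T(6)=-1138, T(7)=2250, T(8)=-4568, T(9)=9230; answer 9230

9230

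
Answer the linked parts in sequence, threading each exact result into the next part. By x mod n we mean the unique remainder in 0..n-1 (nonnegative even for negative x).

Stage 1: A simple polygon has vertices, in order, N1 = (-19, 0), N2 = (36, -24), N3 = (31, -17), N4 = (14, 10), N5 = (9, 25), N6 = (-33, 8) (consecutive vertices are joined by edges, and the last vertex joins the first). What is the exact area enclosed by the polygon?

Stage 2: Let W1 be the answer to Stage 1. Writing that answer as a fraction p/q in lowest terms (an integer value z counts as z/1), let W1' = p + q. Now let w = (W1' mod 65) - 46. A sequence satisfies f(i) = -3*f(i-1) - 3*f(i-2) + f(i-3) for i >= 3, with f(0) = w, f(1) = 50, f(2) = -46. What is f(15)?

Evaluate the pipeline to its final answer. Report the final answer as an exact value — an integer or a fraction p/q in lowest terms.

-481348

Stage 1: cross terms: (-19*-24 - 36*0)=456, (36*-17 - 31*-24)=132, (31*10 - 14*-17)=548, (14*25 - 9*10)=260, (9*8 - -33*25)=897, (-33*0 - -19*8)=152; twice the area = |2445| = 2445; area = 2445/2; answer 2445/2
Stage 2: W1 = 2445/2; threaded value p + q = 2447; w = -4; f(3) = -3*(-46) - 3*(50) + 1*(-4) = -16; iterating: f(3)=-16, f(4)=236, f(5)=-706, f(6)=1394, f(7)=-1828, f(8)=596, f(9)=5090, f(10)=-18886, f(11)=41984, f(12)=-64204, f(13)=47774, f(14)=91274, f(15)=-481348; answer -481348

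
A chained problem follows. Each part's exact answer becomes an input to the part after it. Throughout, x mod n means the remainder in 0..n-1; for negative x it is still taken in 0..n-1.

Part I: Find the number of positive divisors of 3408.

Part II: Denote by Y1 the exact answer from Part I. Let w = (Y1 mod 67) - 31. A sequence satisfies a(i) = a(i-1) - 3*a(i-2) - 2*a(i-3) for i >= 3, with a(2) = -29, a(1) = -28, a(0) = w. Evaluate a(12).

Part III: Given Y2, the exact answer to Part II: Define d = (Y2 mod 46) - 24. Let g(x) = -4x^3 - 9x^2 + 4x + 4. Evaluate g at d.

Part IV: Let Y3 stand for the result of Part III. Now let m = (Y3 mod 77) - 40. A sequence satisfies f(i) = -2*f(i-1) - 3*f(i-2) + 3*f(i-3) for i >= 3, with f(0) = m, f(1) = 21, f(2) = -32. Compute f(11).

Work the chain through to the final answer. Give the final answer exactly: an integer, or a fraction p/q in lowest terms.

Part I: 3408 = 2^4 * 3 * 71; number of divisors = (4+1) * (1+1) * (1+1) = 20; answer 20
Part II: Y1 = 20; w = -11; a(3) = 1*(-29) - 3*(-28) - 2*(-11) = 77; iterating: a(3)=77, a(4)=220, a(5)=47, a(6)=-767, a(7)=-1348, a(8)=859, a(9)=6437, a(10)=6556, a(11)=-14473, a(12)=-47015; answer -47015
Part III: Y2 = -47015; d = 19; -4*(19)^3 - 9*(19)^2 + 4*(19)^1 + 4 = (-27436) + (-3249) + (76) + (4) = -30605; answer -30605
Part IV: Y3 = -30605; m = 1; f(3) = -2*(-32) - 3*(21) + 3*(1) = 4; iterating: f(3)=4, f(4)=151, f(5)=-410, f(6)=379, f(7)=925, f(8)=-4217, f(9)=6796, f(10)=1834, f(11)=-36707; answer -36707

-36707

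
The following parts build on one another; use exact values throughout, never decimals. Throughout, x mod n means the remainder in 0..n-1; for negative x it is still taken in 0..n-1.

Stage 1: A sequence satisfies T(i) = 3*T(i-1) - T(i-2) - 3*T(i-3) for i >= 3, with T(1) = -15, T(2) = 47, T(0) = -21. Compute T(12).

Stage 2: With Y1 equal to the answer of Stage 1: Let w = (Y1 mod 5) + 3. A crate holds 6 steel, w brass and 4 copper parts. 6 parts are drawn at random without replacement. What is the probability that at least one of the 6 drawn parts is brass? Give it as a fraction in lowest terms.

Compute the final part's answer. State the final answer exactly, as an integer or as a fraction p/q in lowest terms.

Stage 1: T(3) = 3*(47) - 1*(-15) - 3*(-21) = 219; iterating: T(3)=219, T(4)=655, T(5)=1605, T(6)=3503, T(7)=6939, T(8)=12499, T(9)=20049, T(10)=26831, T(11)=22947, T(12)=-18137; answer -18137
Stage 2: Y1 = -18137; w = 6; total draws C(16,6) = 8008; complement C(10,6) = 210; favorable 8008 - 210 = 7798; P = 557/572; answer 557/572

557/572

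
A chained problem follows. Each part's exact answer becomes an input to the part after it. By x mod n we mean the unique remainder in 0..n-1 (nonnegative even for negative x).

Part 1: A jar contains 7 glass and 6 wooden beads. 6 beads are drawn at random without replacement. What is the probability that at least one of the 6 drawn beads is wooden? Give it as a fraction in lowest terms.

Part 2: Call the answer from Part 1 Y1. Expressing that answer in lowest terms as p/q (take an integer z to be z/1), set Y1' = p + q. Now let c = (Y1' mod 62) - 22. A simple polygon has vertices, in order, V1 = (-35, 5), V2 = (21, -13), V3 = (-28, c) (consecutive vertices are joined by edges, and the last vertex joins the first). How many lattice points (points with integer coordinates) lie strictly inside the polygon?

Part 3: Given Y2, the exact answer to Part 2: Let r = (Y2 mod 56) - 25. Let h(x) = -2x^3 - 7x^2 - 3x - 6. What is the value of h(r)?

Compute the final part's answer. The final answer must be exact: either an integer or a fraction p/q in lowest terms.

Part 1: total draws C(13,6) = 1716; complement C(7,6) = 7; favorable 1716 - 7 = 1709; P = 1709/1716; answer 1709/1716
Part 2: Y1 = 1709/1716; threaded value p + q = 3425; c = -7; cross terms: (-35*-13 - 21*5)=350, (21*-7 - -28*-13)=-511, (-28*5 - -35*-7)=-385; twice the area = |-546| = 546; area = 273; boundary points = 2 + 1 + 1 = 4; strictly interior points = area - boundary/2 + 1 = 272; answer 272
Part 3: Y2 = 272; r = 23; -2*(23)^3 - 7*(23)^2 - 3*(23)^1 - 6 = (-24334) + (-3703) + (-69) + (-6) = -28112; answer -28112

-28112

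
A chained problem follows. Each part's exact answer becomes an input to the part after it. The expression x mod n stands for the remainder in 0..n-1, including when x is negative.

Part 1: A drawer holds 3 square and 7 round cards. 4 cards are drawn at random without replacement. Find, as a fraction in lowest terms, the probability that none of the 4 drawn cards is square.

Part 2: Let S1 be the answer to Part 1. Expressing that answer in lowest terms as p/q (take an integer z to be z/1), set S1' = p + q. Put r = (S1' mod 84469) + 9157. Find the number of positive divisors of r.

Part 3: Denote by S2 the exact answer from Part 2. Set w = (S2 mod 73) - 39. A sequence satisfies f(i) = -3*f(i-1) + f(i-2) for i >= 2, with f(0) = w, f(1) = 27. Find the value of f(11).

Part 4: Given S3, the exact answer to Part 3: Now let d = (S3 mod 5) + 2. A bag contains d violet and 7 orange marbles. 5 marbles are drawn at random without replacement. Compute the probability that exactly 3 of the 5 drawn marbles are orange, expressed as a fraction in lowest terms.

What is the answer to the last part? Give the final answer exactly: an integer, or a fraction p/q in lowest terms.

5/12

Part 1: total draws C(10,4) = 210; favorable C(7,4) = 35; P = 1/6; answer 1/6
Part 2: S1 = 1/6; threaded value p + q = 7; r = 9164; 9164 = 2^2 * 29 * 79; number of divisors = (2+1) * (1+1) * (1+1) = 12; answer 12
Part 3: S2 = 12; w = -27; f(2) = -3*(27) + 1*(-27) = -108; iterating: f(2)=-108, f(3)=351, f(4)=-1161, f(5)=3834, f(6)=-12663, f(7)=41823, f(8)=-138132, f(9)=456219, f(10)=-1506789, f(11)=4976586; answer 4976586
Part 4: S3 = 4976586; d = 3; total draws C(10,5) = 252; favorable C(7,3)*C(3,2) = 105; P = 5/12; answer 5/12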